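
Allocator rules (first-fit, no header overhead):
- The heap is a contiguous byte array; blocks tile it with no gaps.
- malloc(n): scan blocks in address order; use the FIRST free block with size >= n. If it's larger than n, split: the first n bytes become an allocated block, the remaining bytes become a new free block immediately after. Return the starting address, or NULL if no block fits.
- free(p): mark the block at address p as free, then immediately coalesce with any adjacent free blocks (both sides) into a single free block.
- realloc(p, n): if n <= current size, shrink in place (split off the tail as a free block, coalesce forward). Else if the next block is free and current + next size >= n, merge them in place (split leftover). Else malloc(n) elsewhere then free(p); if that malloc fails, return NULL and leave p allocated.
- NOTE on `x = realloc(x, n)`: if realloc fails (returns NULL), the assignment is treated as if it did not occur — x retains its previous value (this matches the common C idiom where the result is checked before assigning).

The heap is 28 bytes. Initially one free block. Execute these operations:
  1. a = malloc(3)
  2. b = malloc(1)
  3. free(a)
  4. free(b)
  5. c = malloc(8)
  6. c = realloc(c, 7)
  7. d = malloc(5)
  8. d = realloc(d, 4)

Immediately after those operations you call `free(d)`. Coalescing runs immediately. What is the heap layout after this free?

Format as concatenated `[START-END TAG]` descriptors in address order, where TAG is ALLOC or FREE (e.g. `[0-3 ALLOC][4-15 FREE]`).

Answer: [0-6 ALLOC][7-27 FREE]

Derivation:
Op 1: a = malloc(3) -> a = 0; heap: [0-2 ALLOC][3-27 FREE]
Op 2: b = malloc(1) -> b = 3; heap: [0-2 ALLOC][3-3 ALLOC][4-27 FREE]
Op 3: free(a) -> (freed a); heap: [0-2 FREE][3-3 ALLOC][4-27 FREE]
Op 4: free(b) -> (freed b); heap: [0-27 FREE]
Op 5: c = malloc(8) -> c = 0; heap: [0-7 ALLOC][8-27 FREE]
Op 6: c = realloc(c, 7) -> c = 0; heap: [0-6 ALLOC][7-27 FREE]
Op 7: d = malloc(5) -> d = 7; heap: [0-6 ALLOC][7-11 ALLOC][12-27 FREE]
Op 8: d = realloc(d, 4) -> d = 7; heap: [0-6 ALLOC][7-10 ALLOC][11-27 FREE]
free(d): d = 7 -> block [7-10 ALLOC]; mark free, coalesce with adjacent free neighbors -> [0-6 ALLOC][7-27 FREE]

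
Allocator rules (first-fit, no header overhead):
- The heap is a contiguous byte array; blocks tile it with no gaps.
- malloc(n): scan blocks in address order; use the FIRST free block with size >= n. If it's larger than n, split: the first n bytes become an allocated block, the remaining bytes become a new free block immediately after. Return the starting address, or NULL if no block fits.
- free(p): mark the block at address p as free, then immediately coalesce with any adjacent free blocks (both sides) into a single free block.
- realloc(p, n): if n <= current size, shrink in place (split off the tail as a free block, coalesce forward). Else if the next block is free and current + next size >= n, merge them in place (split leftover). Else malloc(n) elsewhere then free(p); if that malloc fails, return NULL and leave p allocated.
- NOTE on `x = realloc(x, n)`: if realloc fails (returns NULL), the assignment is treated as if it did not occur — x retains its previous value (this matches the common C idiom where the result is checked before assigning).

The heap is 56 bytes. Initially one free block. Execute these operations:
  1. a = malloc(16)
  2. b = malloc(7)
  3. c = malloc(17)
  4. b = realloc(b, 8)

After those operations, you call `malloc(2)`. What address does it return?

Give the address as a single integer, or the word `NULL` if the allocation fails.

Op 1: a = malloc(16) -> a = 0; heap: [0-15 ALLOC][16-55 FREE]
Op 2: b = malloc(7) -> b = 16; heap: [0-15 ALLOC][16-22 ALLOC][23-55 FREE]
Op 3: c = malloc(17) -> c = 23; heap: [0-15 ALLOC][16-22 ALLOC][23-39 ALLOC][40-55 FREE]
Op 4: b = realloc(b, 8) -> b = 40; heap: [0-15 ALLOC][16-22 FREE][23-39 ALLOC][40-47 ALLOC][48-55 FREE]
malloc(2): first-fit scan over [0-15 ALLOC][16-22 FREE][23-39 ALLOC][40-47 ALLOC][48-55 FREE] -> 16

Answer: 16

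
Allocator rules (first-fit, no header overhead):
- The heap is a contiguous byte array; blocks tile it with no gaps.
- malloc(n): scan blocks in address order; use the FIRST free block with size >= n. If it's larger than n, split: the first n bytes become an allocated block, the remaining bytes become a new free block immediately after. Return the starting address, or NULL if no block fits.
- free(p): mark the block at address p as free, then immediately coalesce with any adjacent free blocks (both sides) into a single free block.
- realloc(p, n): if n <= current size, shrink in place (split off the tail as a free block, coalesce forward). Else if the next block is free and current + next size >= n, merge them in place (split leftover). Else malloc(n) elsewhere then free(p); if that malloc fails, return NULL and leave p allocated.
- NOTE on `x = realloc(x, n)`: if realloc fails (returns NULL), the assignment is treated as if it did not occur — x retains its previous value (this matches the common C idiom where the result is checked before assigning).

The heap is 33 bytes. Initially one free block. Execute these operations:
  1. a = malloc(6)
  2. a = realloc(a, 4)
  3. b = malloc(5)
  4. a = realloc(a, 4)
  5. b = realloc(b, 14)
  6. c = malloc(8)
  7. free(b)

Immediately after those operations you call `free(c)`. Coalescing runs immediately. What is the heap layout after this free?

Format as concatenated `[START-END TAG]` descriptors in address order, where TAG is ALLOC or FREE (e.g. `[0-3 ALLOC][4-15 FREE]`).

Op 1: a = malloc(6) -> a = 0; heap: [0-5 ALLOC][6-32 FREE]
Op 2: a = realloc(a, 4) -> a = 0; heap: [0-3 ALLOC][4-32 FREE]
Op 3: b = malloc(5) -> b = 4; heap: [0-3 ALLOC][4-8 ALLOC][9-32 FREE]
Op 4: a = realloc(a, 4) -> a = 0; heap: [0-3 ALLOC][4-8 ALLOC][9-32 FREE]
Op 5: b = realloc(b, 14) -> b = 4; heap: [0-3 ALLOC][4-17 ALLOC][18-32 FREE]
Op 6: c = malloc(8) -> c = 18; heap: [0-3 ALLOC][4-17 ALLOC][18-25 ALLOC][26-32 FREE]
Op 7: free(b) -> (freed b); heap: [0-3 ALLOC][4-17 FREE][18-25 ALLOC][26-32 FREE]
free(c): c = 18 -> block [18-25 ALLOC]; mark free, coalesce with adjacent free neighbors -> [0-3 ALLOC][4-32 FREE]

Answer: [0-3 ALLOC][4-32 FREE]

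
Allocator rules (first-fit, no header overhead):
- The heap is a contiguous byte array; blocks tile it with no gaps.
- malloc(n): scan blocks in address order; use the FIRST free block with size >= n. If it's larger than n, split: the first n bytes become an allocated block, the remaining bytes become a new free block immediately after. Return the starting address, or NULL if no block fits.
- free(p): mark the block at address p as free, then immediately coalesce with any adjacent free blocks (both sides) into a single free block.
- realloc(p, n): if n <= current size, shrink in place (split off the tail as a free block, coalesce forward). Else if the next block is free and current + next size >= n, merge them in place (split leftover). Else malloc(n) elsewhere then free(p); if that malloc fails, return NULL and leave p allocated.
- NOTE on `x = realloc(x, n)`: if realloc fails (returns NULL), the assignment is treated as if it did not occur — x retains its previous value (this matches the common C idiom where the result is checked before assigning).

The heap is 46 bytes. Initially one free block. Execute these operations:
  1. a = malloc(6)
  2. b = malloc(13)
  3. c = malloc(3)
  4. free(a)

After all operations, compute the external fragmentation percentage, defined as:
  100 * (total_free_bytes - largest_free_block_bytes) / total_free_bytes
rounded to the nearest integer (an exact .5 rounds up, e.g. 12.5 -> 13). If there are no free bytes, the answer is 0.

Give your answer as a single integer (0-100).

Answer: 20

Derivation:
Op 1: a = malloc(6) -> a = 0; heap: [0-5 ALLOC][6-45 FREE]
Op 2: b = malloc(13) -> b = 6; heap: [0-5 ALLOC][6-18 ALLOC][19-45 FREE]
Op 3: c = malloc(3) -> c = 19; heap: [0-5 ALLOC][6-18 ALLOC][19-21 ALLOC][22-45 FREE]
Op 4: free(a) -> (freed a); heap: [0-5 FREE][6-18 ALLOC][19-21 ALLOC][22-45 FREE]
Free blocks: [6 24] total_free=30 largest=24 -> 100*(30-24)/30 = 600/30 = 20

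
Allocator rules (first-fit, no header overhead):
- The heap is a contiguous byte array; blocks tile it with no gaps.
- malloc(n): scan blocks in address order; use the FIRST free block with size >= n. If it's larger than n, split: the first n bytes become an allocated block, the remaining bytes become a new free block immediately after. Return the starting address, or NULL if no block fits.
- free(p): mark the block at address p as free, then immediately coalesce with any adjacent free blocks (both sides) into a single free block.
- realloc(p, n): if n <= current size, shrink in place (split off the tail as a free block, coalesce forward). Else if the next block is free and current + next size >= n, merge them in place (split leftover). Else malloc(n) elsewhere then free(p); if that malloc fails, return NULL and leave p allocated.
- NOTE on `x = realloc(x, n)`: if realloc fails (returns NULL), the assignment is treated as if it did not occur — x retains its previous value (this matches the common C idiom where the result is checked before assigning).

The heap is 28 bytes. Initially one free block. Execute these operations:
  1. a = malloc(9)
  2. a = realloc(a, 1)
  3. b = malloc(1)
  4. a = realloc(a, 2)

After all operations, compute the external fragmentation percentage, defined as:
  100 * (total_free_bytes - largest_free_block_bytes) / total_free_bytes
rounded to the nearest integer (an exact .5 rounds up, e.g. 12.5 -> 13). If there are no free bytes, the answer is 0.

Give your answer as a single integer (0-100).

Op 1: a = malloc(9) -> a = 0; heap: [0-8 ALLOC][9-27 FREE]
Op 2: a = realloc(a, 1) -> a = 0; heap: [0-0 ALLOC][1-27 FREE]
Op 3: b = malloc(1) -> b = 1; heap: [0-0 ALLOC][1-1 ALLOC][2-27 FREE]
Op 4: a = realloc(a, 2) -> a = 2; heap: [0-0 FREE][1-1 ALLOC][2-3 ALLOC][4-27 FREE]
Free blocks: [1 24] total_free=25 largest=24 -> 100*(25-24)/25 = 100/25 = 4

Answer: 4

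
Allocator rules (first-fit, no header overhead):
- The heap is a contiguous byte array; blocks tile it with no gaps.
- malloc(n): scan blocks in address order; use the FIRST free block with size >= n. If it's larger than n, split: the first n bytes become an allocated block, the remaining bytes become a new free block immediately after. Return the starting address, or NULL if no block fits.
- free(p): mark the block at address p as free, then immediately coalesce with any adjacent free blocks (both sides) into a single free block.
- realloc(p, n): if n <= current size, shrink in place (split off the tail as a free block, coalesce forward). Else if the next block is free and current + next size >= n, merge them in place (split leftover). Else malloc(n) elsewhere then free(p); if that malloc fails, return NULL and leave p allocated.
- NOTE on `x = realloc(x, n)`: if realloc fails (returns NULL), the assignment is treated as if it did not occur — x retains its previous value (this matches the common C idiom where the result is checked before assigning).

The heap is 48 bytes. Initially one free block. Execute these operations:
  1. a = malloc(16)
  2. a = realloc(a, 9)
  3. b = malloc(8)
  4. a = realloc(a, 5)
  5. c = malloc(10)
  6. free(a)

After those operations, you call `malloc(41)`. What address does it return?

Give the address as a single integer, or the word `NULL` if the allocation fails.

Answer: NULL

Derivation:
Op 1: a = malloc(16) -> a = 0; heap: [0-15 ALLOC][16-47 FREE]
Op 2: a = realloc(a, 9) -> a = 0; heap: [0-8 ALLOC][9-47 FREE]
Op 3: b = malloc(8) -> b = 9; heap: [0-8 ALLOC][9-16 ALLOC][17-47 FREE]
Op 4: a = realloc(a, 5) -> a = 0; heap: [0-4 ALLOC][5-8 FREE][9-16 ALLOC][17-47 FREE]
Op 5: c = malloc(10) -> c = 17; heap: [0-4 ALLOC][5-8 FREE][9-16 ALLOC][17-26 ALLOC][27-47 FREE]
Op 6: free(a) -> (freed a); heap: [0-8 FREE][9-16 ALLOC][17-26 ALLOC][27-47 FREE]
malloc(41): first-fit scan over [0-8 FREE][9-16 ALLOC][17-26 ALLOC][27-47 FREE] -> NULL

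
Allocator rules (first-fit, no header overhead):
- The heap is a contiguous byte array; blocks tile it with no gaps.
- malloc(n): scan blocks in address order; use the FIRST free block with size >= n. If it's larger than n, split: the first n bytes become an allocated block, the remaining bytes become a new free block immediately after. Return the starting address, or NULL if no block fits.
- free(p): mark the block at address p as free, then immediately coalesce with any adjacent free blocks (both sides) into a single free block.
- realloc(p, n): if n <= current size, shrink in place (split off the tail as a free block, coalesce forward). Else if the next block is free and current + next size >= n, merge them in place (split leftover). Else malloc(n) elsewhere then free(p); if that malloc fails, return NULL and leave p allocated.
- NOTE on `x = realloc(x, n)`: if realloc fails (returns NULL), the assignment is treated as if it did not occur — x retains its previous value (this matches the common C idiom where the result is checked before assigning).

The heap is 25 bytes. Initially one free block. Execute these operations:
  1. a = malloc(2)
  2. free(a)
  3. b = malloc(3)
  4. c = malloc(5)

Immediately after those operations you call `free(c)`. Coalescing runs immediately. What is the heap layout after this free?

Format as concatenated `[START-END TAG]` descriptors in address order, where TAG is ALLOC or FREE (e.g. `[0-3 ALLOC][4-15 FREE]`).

Op 1: a = malloc(2) -> a = 0; heap: [0-1 ALLOC][2-24 FREE]
Op 2: free(a) -> (freed a); heap: [0-24 FREE]
Op 3: b = malloc(3) -> b = 0; heap: [0-2 ALLOC][3-24 FREE]
Op 4: c = malloc(5) -> c = 3; heap: [0-2 ALLOC][3-7 ALLOC][8-24 FREE]
free(c): c = 3 -> block [3-7 ALLOC]; mark free, coalesce with adjacent free neighbors -> [0-2 ALLOC][3-24 FREE]

Answer: [0-2 ALLOC][3-24 FREE]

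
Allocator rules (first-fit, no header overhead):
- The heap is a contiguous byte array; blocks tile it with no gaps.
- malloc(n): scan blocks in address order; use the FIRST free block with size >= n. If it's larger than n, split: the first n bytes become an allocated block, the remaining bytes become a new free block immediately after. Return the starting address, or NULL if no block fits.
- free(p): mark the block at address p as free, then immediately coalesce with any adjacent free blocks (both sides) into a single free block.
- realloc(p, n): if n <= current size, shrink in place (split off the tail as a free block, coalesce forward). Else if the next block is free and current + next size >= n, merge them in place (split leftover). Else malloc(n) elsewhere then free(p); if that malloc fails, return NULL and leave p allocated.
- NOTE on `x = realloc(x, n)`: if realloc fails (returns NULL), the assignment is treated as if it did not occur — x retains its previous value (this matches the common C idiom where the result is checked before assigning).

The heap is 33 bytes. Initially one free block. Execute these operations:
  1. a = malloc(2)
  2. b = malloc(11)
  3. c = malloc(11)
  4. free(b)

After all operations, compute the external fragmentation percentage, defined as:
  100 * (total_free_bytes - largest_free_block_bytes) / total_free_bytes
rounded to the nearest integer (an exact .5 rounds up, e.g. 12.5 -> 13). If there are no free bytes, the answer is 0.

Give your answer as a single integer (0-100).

Answer: 45

Derivation:
Op 1: a = malloc(2) -> a = 0; heap: [0-1 ALLOC][2-32 FREE]
Op 2: b = malloc(11) -> b = 2; heap: [0-1 ALLOC][2-12 ALLOC][13-32 FREE]
Op 3: c = malloc(11) -> c = 13; heap: [0-1 ALLOC][2-12 ALLOC][13-23 ALLOC][24-32 FREE]
Op 4: free(b) -> (freed b); heap: [0-1 ALLOC][2-12 FREE][13-23 ALLOC][24-32 FREE]
Free blocks: [11 9] total_free=20 largest=11 -> 100*(20-11)/20 = 900/20 = 45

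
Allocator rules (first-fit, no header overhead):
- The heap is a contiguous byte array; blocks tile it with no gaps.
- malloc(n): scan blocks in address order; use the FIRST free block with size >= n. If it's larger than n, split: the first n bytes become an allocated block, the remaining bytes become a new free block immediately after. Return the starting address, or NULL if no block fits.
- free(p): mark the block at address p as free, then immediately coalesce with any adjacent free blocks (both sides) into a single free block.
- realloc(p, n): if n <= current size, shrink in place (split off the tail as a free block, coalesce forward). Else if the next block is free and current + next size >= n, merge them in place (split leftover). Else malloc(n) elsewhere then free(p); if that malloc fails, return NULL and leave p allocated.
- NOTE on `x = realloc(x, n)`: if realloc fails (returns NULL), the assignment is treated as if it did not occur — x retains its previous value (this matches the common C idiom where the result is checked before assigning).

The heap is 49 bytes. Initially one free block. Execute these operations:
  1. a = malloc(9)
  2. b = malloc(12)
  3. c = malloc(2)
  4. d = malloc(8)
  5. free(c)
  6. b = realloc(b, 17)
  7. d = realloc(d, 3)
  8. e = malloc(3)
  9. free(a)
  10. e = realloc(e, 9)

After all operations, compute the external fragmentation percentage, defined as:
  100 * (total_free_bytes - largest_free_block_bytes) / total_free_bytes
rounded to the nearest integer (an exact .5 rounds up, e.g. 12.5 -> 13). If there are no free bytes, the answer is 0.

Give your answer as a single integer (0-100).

Op 1: a = malloc(9) -> a = 0; heap: [0-8 ALLOC][9-48 FREE]
Op 2: b = malloc(12) -> b = 9; heap: [0-8 ALLOC][9-20 ALLOC][21-48 FREE]
Op 3: c = malloc(2) -> c = 21; heap: [0-8 ALLOC][9-20 ALLOC][21-22 ALLOC][23-48 FREE]
Op 4: d = malloc(8) -> d = 23; heap: [0-8 ALLOC][9-20 ALLOC][21-22 ALLOC][23-30 ALLOC][31-48 FREE]
Op 5: free(c) -> (freed c); heap: [0-8 ALLOC][9-20 ALLOC][21-22 FREE][23-30 ALLOC][31-48 FREE]
Op 6: b = realloc(b, 17) -> b = 31; heap: [0-8 ALLOC][9-22 FREE][23-30 ALLOC][31-47 ALLOC][48-48 FREE]
Op 7: d = realloc(d, 3) -> d = 23; heap: [0-8 ALLOC][9-22 FREE][23-25 ALLOC][26-30 FREE][31-47 ALLOC][48-48 FREE]
Op 8: e = malloc(3) -> e = 9; heap: [0-8 ALLOC][9-11 ALLOC][12-22 FREE][23-25 ALLOC][26-30 FREE][31-47 ALLOC][48-48 FREE]
Op 9: free(a) -> (freed a); heap: [0-8 FREE][9-11 ALLOC][12-22 FREE][23-25 ALLOC][26-30 FREE][31-47 ALLOC][48-48 FREE]
Op 10: e = realloc(e, 9) -> e = 9; heap: [0-8 FREE][9-17 ALLOC][18-22 FREE][23-25 ALLOC][26-30 FREE][31-47 ALLOC][48-48 FREE]
Free blocks: [9 5 5 1] total_free=20 largest=9 -> 100*(20-9)/20 = 1100/20 = 55

Answer: 55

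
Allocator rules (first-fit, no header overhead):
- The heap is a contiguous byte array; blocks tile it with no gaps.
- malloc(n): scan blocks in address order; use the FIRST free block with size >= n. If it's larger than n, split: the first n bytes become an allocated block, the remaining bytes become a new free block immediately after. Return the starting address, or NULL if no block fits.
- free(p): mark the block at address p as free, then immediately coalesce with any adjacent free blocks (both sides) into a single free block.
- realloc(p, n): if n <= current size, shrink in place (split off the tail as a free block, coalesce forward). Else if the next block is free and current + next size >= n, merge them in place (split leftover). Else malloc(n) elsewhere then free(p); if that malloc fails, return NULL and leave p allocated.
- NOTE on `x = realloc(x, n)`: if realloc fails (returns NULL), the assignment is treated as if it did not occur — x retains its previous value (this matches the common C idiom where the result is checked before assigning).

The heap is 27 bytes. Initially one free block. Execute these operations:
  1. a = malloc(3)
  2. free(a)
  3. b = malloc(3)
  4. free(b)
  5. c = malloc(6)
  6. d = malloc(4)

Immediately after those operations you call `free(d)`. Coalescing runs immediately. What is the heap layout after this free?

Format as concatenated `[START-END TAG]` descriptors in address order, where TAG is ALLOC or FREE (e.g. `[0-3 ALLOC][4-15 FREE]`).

Op 1: a = malloc(3) -> a = 0; heap: [0-2 ALLOC][3-26 FREE]
Op 2: free(a) -> (freed a); heap: [0-26 FREE]
Op 3: b = malloc(3) -> b = 0; heap: [0-2 ALLOC][3-26 FREE]
Op 4: free(b) -> (freed b); heap: [0-26 FREE]
Op 5: c = malloc(6) -> c = 0; heap: [0-5 ALLOC][6-26 FREE]
Op 6: d = malloc(4) -> d = 6; heap: [0-5 ALLOC][6-9 ALLOC][10-26 FREE]
free(d): d = 6 -> block [6-9 ALLOC]; mark free, coalesce with adjacent free neighbors -> [0-5 ALLOC][6-26 FREE]

Answer: [0-5 ALLOC][6-26 FREE]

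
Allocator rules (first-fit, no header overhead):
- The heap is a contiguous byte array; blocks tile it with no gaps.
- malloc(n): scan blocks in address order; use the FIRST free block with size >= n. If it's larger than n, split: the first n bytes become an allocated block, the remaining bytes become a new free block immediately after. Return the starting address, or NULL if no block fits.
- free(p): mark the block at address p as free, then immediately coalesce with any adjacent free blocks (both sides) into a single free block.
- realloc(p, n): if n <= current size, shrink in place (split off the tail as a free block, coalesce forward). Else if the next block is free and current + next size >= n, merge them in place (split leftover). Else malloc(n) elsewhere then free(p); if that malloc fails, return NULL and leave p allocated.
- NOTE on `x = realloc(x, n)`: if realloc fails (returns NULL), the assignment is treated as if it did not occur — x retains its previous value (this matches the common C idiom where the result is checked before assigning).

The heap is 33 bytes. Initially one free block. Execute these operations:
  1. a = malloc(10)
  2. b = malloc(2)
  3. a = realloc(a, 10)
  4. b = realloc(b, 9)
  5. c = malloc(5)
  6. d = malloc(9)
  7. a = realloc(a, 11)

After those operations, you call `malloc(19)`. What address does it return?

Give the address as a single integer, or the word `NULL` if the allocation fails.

Op 1: a = malloc(10) -> a = 0; heap: [0-9 ALLOC][10-32 FREE]
Op 2: b = malloc(2) -> b = 10; heap: [0-9 ALLOC][10-11 ALLOC][12-32 FREE]
Op 3: a = realloc(a, 10) -> a = 0; heap: [0-9 ALLOC][10-11 ALLOC][12-32 FREE]
Op 4: b = realloc(b, 9) -> b = 10; heap: [0-9 ALLOC][10-18 ALLOC][19-32 FREE]
Op 5: c = malloc(5) -> c = 19; heap: [0-9 ALLOC][10-18 ALLOC][19-23 ALLOC][24-32 FREE]
Op 6: d = malloc(9) -> d = 24; heap: [0-9 ALLOC][10-18 ALLOC][19-23 ALLOC][24-32 ALLOC]
Op 7: a = realloc(a, 11) -> NULL (a unchanged); heap: [0-9 ALLOC][10-18 ALLOC][19-23 ALLOC][24-32 ALLOC]
malloc(19): first-fit scan over [0-9 ALLOC][10-18 ALLOC][19-23 ALLOC][24-32 ALLOC] -> NULL

Answer: NULL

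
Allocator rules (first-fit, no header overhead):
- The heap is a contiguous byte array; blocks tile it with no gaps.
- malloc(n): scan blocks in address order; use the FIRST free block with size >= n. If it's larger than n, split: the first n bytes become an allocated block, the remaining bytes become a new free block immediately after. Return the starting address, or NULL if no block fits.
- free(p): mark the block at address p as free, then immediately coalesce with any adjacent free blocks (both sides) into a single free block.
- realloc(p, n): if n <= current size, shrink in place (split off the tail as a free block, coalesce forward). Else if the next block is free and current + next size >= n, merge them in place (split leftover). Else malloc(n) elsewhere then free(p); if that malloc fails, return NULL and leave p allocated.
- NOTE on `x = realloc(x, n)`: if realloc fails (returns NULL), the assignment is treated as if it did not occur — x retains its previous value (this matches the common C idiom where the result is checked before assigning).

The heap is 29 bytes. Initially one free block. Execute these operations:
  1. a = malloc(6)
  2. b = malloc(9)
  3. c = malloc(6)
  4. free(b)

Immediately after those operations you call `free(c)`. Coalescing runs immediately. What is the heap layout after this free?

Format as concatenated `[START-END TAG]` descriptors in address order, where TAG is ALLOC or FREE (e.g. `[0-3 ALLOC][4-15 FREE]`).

Answer: [0-5 ALLOC][6-28 FREE]

Derivation:
Op 1: a = malloc(6) -> a = 0; heap: [0-5 ALLOC][6-28 FREE]
Op 2: b = malloc(9) -> b = 6; heap: [0-5 ALLOC][6-14 ALLOC][15-28 FREE]
Op 3: c = malloc(6) -> c = 15; heap: [0-5 ALLOC][6-14 ALLOC][15-20 ALLOC][21-28 FREE]
Op 4: free(b) -> (freed b); heap: [0-5 ALLOC][6-14 FREE][15-20 ALLOC][21-28 FREE]
free(c): c = 15 -> block [15-20 ALLOC]; mark free, coalesce with adjacent free neighbors -> [0-5 ALLOC][6-28 FREE]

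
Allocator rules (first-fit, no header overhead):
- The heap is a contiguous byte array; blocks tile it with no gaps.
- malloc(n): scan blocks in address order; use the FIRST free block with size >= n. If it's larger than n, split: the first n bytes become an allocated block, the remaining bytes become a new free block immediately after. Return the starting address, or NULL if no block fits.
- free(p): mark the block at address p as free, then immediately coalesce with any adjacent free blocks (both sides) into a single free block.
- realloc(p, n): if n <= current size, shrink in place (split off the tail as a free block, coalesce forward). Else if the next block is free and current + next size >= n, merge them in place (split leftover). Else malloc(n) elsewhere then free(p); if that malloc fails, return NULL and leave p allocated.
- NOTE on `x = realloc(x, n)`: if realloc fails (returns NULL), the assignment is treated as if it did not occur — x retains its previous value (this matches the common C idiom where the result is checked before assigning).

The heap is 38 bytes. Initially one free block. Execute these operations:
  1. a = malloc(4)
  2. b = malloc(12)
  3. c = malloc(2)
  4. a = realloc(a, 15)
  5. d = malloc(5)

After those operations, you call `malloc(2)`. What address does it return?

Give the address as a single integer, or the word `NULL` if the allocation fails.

Answer: 0

Derivation:
Op 1: a = malloc(4) -> a = 0; heap: [0-3 ALLOC][4-37 FREE]
Op 2: b = malloc(12) -> b = 4; heap: [0-3 ALLOC][4-15 ALLOC][16-37 FREE]
Op 3: c = malloc(2) -> c = 16; heap: [0-3 ALLOC][4-15 ALLOC][16-17 ALLOC][18-37 FREE]
Op 4: a = realloc(a, 15) -> a = 18; heap: [0-3 FREE][4-15 ALLOC][16-17 ALLOC][18-32 ALLOC][33-37 FREE]
Op 5: d = malloc(5) -> d = 33; heap: [0-3 FREE][4-15 ALLOC][16-17 ALLOC][18-32 ALLOC][33-37 ALLOC]
malloc(2): first-fit scan over [0-3 FREE][4-15 ALLOC][16-17 ALLOC][18-32 ALLOC][33-37 ALLOC] -> 0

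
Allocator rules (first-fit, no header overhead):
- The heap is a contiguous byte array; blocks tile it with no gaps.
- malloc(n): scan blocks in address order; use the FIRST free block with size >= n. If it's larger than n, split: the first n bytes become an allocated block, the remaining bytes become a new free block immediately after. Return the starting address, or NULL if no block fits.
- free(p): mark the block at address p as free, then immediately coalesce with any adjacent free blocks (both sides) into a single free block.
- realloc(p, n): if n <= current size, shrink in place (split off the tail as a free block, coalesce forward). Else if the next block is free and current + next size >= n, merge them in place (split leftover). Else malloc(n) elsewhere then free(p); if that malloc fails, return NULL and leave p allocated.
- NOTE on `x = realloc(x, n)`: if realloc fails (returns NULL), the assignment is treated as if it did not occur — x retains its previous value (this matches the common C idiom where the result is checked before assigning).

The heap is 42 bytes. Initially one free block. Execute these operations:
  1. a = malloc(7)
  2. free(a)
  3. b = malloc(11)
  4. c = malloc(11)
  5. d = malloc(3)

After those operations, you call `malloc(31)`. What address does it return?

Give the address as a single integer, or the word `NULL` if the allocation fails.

Answer: NULL

Derivation:
Op 1: a = malloc(7) -> a = 0; heap: [0-6 ALLOC][7-41 FREE]
Op 2: free(a) -> (freed a); heap: [0-41 FREE]
Op 3: b = malloc(11) -> b = 0; heap: [0-10 ALLOC][11-41 FREE]
Op 4: c = malloc(11) -> c = 11; heap: [0-10 ALLOC][11-21 ALLOC][22-41 FREE]
Op 5: d = malloc(3) -> d = 22; heap: [0-10 ALLOC][11-21 ALLOC][22-24 ALLOC][25-41 FREE]
malloc(31): first-fit scan over [0-10 ALLOC][11-21 ALLOC][22-24 ALLOC][25-41 FREE] -> NULL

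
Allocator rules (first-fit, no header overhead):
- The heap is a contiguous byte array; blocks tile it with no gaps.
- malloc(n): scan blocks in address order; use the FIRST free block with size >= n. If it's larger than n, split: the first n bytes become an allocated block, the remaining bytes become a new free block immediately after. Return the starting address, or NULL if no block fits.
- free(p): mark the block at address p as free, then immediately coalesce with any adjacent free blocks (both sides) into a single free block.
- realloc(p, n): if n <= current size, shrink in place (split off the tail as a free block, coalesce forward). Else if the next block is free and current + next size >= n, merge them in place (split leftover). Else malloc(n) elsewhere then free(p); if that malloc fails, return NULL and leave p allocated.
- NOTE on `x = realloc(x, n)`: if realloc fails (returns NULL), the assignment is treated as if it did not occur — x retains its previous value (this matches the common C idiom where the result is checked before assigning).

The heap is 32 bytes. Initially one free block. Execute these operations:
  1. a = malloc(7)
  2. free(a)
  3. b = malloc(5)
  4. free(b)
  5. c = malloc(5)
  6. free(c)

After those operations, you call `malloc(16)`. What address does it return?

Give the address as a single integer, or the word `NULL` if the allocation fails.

Op 1: a = malloc(7) -> a = 0; heap: [0-6 ALLOC][7-31 FREE]
Op 2: free(a) -> (freed a); heap: [0-31 FREE]
Op 3: b = malloc(5) -> b = 0; heap: [0-4 ALLOC][5-31 FREE]
Op 4: free(b) -> (freed b); heap: [0-31 FREE]
Op 5: c = malloc(5) -> c = 0; heap: [0-4 ALLOC][5-31 FREE]
Op 6: free(c) -> (freed c); heap: [0-31 FREE]
malloc(16): first-fit scan over [0-31 FREE] -> 0

Answer: 0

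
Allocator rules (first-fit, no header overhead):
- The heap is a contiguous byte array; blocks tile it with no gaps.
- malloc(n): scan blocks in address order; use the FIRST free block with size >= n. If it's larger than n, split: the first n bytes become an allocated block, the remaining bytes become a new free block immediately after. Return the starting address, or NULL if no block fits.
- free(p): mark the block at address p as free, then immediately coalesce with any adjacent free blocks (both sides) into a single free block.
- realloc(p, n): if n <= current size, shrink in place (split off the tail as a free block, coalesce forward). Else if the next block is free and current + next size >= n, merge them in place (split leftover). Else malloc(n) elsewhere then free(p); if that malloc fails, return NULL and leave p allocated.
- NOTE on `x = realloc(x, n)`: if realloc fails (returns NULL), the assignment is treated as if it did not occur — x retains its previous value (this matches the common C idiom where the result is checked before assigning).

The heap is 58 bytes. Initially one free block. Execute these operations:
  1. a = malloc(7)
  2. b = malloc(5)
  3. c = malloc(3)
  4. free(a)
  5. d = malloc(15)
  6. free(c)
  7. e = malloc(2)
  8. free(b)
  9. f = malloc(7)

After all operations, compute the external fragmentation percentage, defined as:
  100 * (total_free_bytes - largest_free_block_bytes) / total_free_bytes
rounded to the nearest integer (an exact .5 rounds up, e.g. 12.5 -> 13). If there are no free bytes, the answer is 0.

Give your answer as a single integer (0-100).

Op 1: a = malloc(7) -> a = 0; heap: [0-6 ALLOC][7-57 FREE]
Op 2: b = malloc(5) -> b = 7; heap: [0-6 ALLOC][7-11 ALLOC][12-57 FREE]
Op 3: c = malloc(3) -> c = 12; heap: [0-6 ALLOC][7-11 ALLOC][12-14 ALLOC][15-57 FREE]
Op 4: free(a) -> (freed a); heap: [0-6 FREE][7-11 ALLOC][12-14 ALLOC][15-57 FREE]
Op 5: d = malloc(15) -> d = 15; heap: [0-6 FREE][7-11 ALLOC][12-14 ALLOC][15-29 ALLOC][30-57 FREE]
Op 6: free(c) -> (freed c); heap: [0-6 FREE][7-11 ALLOC][12-14 FREE][15-29 ALLOC][30-57 FREE]
Op 7: e = malloc(2) -> e = 0; heap: [0-1 ALLOC][2-6 FREE][7-11 ALLOC][12-14 FREE][15-29 ALLOC][30-57 FREE]
Op 8: free(b) -> (freed b); heap: [0-1 ALLOC][2-14 FREE][15-29 ALLOC][30-57 FREE]
Op 9: f = malloc(7) -> f = 2; heap: [0-1 ALLOC][2-8 ALLOC][9-14 FREE][15-29 ALLOC][30-57 FREE]
Free blocks: [6 28] total_free=34 largest=28 -> 100*(34-28)/34 = 600/34 ≈ 17.647 -> rounds to 18

Answer: 18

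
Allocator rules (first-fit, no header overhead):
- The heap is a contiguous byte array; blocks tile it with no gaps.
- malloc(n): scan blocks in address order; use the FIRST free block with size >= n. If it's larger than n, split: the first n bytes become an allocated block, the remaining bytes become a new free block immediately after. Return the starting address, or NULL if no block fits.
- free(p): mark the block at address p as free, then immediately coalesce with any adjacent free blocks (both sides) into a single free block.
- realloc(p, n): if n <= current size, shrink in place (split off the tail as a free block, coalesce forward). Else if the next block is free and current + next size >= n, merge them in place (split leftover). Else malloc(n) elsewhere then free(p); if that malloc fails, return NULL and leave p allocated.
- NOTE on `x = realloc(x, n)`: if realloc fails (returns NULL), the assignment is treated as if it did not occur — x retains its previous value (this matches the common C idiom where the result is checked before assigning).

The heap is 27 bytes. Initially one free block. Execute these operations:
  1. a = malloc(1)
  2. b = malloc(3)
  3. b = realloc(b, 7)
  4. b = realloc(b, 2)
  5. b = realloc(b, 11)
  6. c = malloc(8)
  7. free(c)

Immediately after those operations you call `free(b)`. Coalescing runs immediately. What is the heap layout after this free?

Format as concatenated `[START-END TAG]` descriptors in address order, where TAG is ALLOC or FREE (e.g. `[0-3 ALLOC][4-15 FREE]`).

Answer: [0-0 ALLOC][1-26 FREE]

Derivation:
Op 1: a = malloc(1) -> a = 0; heap: [0-0 ALLOC][1-26 FREE]
Op 2: b = malloc(3) -> b = 1; heap: [0-0 ALLOC][1-3 ALLOC][4-26 FREE]
Op 3: b = realloc(b, 7) -> b = 1; heap: [0-0 ALLOC][1-7 ALLOC][8-26 FREE]
Op 4: b = realloc(b, 2) -> b = 1; heap: [0-0 ALLOC][1-2 ALLOC][3-26 FREE]
Op 5: b = realloc(b, 11) -> b = 1; heap: [0-0 ALLOC][1-11 ALLOC][12-26 FREE]
Op 6: c = malloc(8) -> c = 12; heap: [0-0 ALLOC][1-11 ALLOC][12-19 ALLOC][20-26 FREE]
Op 7: free(c) -> (freed c); heap: [0-0 ALLOC][1-11 ALLOC][12-26 FREE]
free(b): b = 1 -> block [1-11 ALLOC]; mark free, coalesce with adjacent free neighbors -> [0-0 ALLOC][1-26 FREE]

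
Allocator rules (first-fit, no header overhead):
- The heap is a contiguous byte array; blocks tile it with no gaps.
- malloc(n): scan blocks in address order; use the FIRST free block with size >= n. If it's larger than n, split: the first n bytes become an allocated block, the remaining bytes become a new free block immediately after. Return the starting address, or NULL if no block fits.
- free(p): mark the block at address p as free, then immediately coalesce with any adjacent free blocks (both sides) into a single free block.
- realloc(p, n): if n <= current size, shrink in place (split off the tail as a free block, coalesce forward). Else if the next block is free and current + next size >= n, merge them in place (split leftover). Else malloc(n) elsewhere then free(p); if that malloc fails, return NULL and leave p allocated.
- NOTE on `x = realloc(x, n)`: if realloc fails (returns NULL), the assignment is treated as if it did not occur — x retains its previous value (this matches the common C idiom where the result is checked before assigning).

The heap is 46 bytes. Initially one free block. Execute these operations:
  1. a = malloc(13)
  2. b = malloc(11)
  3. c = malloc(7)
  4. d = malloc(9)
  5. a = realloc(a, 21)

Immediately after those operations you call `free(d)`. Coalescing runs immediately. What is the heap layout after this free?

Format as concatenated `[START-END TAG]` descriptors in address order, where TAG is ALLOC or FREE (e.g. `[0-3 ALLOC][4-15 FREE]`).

Answer: [0-12 ALLOC][13-23 ALLOC][24-30 ALLOC][31-45 FREE]

Derivation:
Op 1: a = malloc(13) -> a = 0; heap: [0-12 ALLOC][13-45 FREE]
Op 2: b = malloc(11) -> b = 13; heap: [0-12 ALLOC][13-23 ALLOC][24-45 FREE]
Op 3: c = malloc(7) -> c = 24; heap: [0-12 ALLOC][13-23 ALLOC][24-30 ALLOC][31-45 FREE]
Op 4: d = malloc(9) -> d = 31; heap: [0-12 ALLOC][13-23 ALLOC][24-30 ALLOC][31-39 ALLOC][40-45 FREE]
Op 5: a = realloc(a, 21) -> NULL (a unchanged); heap: [0-12 ALLOC][13-23 ALLOC][24-30 ALLOC][31-39 ALLOC][40-45 FREE]
free(d): d = 31 -> block [31-39 ALLOC]; mark free, coalesce with adjacent free neighbors -> [0-12 ALLOC][13-23 ALLOC][24-30 ALLOC][31-45 FREE]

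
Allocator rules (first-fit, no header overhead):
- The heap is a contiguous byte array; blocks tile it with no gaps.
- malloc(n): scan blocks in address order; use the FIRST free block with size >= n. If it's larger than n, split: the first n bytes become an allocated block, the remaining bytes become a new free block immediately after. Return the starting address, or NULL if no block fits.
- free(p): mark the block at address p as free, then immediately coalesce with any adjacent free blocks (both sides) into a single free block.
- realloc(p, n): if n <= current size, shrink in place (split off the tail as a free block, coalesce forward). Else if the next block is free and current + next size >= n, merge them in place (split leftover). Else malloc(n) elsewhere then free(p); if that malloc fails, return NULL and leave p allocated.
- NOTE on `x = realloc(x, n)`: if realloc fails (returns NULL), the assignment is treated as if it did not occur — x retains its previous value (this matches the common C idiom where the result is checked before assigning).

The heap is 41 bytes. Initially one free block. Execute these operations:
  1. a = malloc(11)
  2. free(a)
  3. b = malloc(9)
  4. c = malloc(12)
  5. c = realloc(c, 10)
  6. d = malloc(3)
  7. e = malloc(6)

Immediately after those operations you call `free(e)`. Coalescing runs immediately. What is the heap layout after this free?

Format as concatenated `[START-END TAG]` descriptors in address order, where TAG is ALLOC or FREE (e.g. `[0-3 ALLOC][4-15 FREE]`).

Op 1: a = malloc(11) -> a = 0; heap: [0-10 ALLOC][11-40 FREE]
Op 2: free(a) -> (freed a); heap: [0-40 FREE]
Op 3: b = malloc(9) -> b = 0; heap: [0-8 ALLOC][9-40 FREE]
Op 4: c = malloc(12) -> c = 9; heap: [0-8 ALLOC][9-20 ALLOC][21-40 FREE]
Op 5: c = realloc(c, 10) -> c = 9; heap: [0-8 ALLOC][9-18 ALLOC][19-40 FREE]
Op 6: d = malloc(3) -> d = 19; heap: [0-8 ALLOC][9-18 ALLOC][19-21 ALLOC][22-40 FREE]
Op 7: e = malloc(6) -> e = 22; heap: [0-8 ALLOC][9-18 ALLOC][19-21 ALLOC][22-27 ALLOC][28-40 FREE]
free(e): e = 22 -> block [22-27 ALLOC]; mark free, coalesce with adjacent free neighbors -> [0-8 ALLOC][9-18 ALLOC][19-21 ALLOC][22-40 FREE]

Answer: [0-8 ALLOC][9-18 ALLOC][19-21 ALLOC][22-40 FREE]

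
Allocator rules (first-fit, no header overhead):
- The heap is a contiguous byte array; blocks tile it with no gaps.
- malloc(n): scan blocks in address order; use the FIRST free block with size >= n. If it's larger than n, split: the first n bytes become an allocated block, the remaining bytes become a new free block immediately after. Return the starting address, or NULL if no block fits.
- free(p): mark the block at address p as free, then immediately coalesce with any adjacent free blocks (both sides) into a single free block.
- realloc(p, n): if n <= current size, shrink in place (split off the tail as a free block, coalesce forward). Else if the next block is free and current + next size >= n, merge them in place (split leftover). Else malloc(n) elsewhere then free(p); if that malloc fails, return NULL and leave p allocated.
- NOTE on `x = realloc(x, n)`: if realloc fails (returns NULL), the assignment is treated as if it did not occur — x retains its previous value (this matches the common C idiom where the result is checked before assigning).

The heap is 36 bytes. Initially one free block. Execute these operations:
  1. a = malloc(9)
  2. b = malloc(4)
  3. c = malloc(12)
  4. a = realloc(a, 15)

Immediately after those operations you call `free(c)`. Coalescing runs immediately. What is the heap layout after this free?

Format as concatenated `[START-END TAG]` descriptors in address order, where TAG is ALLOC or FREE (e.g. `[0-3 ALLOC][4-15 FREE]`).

Op 1: a = malloc(9) -> a = 0; heap: [0-8 ALLOC][9-35 FREE]
Op 2: b = malloc(4) -> b = 9; heap: [0-8 ALLOC][9-12 ALLOC][13-35 FREE]
Op 3: c = malloc(12) -> c = 13; heap: [0-8 ALLOC][9-12 ALLOC][13-24 ALLOC][25-35 FREE]
Op 4: a = realloc(a, 15) -> NULL (a unchanged); heap: [0-8 ALLOC][9-12 ALLOC][13-24 ALLOC][25-35 FREE]
free(c): c = 13 -> block [13-24 ALLOC]; mark free, coalesce with adjacent free neighbors -> [0-8 ALLOC][9-12 ALLOC][13-35 FREE]

Answer: [0-8 ALLOC][9-12 ALLOC][13-35 FREE]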